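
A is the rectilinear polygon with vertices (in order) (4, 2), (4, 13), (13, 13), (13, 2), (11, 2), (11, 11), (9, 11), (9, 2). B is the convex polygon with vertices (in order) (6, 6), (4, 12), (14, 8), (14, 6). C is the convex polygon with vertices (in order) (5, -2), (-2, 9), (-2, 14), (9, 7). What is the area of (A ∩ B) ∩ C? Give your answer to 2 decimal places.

7.43

The region (A ∩ B) ∩ C is the polygon with vertices (6,6), (4.769,9.692), (9,7), (8.556,6).
By the shoelace formula its area is 7.43.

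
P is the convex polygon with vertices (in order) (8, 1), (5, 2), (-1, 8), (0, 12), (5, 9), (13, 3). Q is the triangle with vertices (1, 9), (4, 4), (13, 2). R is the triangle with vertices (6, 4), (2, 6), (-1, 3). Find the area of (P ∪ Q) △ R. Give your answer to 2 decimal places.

|P ∪ Q| = 66.2951.
|(P ∪ Q) ∩ R| = 4.3125.
|(P ∪ Q) △ R| = 66.2951 + 9 − 8.625 = 66.67.

66.67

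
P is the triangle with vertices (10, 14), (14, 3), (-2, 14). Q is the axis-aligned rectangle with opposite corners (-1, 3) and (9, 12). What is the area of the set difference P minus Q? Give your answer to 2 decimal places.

|P| = 66, |P∩Q| = 22.5028.
|P ∖ Q| = |P| − |P∩Q| = 66 − 22.5028 = 43.50.

43.50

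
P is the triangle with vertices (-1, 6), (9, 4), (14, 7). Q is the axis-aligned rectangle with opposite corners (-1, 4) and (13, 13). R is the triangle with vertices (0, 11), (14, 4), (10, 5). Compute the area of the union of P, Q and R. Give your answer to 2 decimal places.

By inclusion–exclusion:
Individual areas: |P| = 20, |Q| = 126, |R| = 7.
|P∩Q| = 19.7333.
|P∩R| = 2.5756.
|Q∩R| = 6.875.
|P∩Q∩R| = 2.5756.
|P ∪ Q ∪ R| = 153 − 29.1839 + 2.5756 = 126.39.

126.39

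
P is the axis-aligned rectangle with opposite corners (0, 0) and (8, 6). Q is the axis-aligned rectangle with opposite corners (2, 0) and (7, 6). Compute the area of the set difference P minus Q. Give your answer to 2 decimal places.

|P∩Q|: x∈[2,7], y∈[0,6] → 5·6 = 30.
|P| = 48.
|P ∖ Q| = |P| − |P∩Q| = 48 − 30 = 18.00.

18.00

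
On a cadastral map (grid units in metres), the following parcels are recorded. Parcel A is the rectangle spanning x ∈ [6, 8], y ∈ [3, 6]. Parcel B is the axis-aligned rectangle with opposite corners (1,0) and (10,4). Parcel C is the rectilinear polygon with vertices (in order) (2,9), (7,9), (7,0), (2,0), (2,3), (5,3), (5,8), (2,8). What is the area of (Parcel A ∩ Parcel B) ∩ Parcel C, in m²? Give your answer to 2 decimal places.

The region (Parcel A ∩ Parcel B) ∩ Parcel C is the polygon with vertices (6,3), (6,4), (7,4), (7,3).
By the shoelace formula its area is 1.00.

1.00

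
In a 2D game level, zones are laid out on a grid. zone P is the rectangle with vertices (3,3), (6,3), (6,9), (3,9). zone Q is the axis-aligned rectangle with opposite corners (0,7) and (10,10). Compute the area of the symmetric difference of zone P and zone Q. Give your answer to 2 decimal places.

|zone P∩zone Q|: x∈[3,6], y∈[7,9] → 3·2 = 6.
|zone P △ zone Q| = |zone P| + |zone Q| − 2·|zone P∩zone Q| = 18 + 30 − 12 = 36.00.

36.00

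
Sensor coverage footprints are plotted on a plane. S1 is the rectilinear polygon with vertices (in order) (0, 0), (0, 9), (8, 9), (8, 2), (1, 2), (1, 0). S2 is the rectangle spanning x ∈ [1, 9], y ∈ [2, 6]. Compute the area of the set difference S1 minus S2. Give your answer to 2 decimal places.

30.00

|S1| = 58, |S1∩S2| = 28.
|S1 ∖ S2| = |S1| − |S1∩S2| = 58 − 28 = 30.00.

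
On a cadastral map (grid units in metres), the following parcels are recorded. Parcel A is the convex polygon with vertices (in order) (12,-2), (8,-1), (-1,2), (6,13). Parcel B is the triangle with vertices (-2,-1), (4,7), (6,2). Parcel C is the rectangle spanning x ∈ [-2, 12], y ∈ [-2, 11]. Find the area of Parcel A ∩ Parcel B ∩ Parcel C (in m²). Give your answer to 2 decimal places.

The intersection is the polygon with vertices (4,7), (6,2), (2.706,0.765), (0,1.667).
By the shoelace formula its area is 18.49.

18.49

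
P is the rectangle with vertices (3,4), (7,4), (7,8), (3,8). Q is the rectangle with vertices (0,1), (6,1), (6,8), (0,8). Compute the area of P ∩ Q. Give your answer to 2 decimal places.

12.00

|P∩Q|: x∈[3,6], y∈[4,8] → 3·4 = 12.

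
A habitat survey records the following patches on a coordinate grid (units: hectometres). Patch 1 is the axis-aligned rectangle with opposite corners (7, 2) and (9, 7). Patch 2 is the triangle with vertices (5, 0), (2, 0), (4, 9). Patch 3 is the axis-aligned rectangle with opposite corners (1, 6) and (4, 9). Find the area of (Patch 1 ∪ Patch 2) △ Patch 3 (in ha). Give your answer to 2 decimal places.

30.50

|Patch 1 ∪ Patch 2| = 23.5.
|(Patch 1 ∪ Patch 2) ∩ Patch 3| = 1.
|(Patch 1 ∪ Patch 2) △ Patch 3| = 23.5 + 9 − 2 = 30.50.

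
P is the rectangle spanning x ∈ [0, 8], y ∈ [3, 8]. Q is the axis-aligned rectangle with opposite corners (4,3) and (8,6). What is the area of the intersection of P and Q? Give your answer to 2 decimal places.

12.00

|P∩Q|: x∈[4,8], y∈[3,6] → 4·3 = 12.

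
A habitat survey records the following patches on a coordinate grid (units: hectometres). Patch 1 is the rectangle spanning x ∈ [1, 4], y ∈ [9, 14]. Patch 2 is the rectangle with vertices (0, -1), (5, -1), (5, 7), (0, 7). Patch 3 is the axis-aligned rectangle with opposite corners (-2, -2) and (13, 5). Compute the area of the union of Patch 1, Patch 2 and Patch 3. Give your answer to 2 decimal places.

By inclusion–exclusion:
Individual areas: |Patch 1| = 15, |Patch 2| = 40, |Patch 3| = 105.
|Patch 1∩Patch 2| = 0 (no overlap).
|Patch 1∩Patch 3| = 0 (no overlap).
|Patch 2∩Patch 3|: x∈[0,5], y∈[-1,5] → 5·6 = 30.
|Patch 1∩Patch 2∩Patch 3| = 0.
|Patch 1 ∪ Patch 2 ∪ Patch 3| = 160 − 30 + 0 = 130.00.

130.00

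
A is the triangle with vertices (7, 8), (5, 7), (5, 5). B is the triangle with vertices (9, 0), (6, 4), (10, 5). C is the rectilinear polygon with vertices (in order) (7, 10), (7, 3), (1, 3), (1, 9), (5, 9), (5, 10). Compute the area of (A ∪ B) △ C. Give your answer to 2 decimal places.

|A ∪ B| = 11.5.
|(A ∪ B) ∩ C| = 2.75.
|(A ∪ B) △ C| = 11.5 + 38 − 5.5 = 44.00.

44.00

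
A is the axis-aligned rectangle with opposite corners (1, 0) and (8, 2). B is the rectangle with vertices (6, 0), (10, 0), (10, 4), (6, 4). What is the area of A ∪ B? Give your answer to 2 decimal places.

26.00

By inclusion–exclusion:
Individual areas: |A| = 14, |B| = 16.
|A∩B|: x∈[6,8], y∈[0,2] → 2·2 = 4.
|A ∪ B| = 30 − 4 = 26.00.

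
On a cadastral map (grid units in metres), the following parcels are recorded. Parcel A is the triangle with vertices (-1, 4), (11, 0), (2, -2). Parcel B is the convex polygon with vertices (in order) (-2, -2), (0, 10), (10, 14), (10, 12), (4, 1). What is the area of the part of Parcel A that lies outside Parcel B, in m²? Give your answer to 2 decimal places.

18.56

|Parcel A| = 30, |Parcel A∩Parcel B| = 11.4436.
|Parcel A ∖ Parcel B| = |Parcel A| − |Parcel A∩Parcel B| = 30 − 11.4436 = 18.56.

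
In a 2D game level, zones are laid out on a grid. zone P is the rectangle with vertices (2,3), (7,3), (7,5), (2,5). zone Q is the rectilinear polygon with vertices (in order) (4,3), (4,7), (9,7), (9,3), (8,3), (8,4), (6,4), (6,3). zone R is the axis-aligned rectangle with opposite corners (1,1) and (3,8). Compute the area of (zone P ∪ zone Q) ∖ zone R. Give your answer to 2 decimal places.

21.00

|zone P ∪ zone Q| = 23.
|(zone P ∪ zone Q) ∩ zone R| = 2.
|(zone P ∪ zone Q) ∖ zone R| = 23 − 2 = 21.00.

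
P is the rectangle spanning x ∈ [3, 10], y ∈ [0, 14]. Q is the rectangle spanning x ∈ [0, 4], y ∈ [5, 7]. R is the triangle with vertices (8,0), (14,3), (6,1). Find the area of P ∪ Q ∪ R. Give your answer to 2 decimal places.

By inclusion–exclusion:
Individual areas: |P| = 98, |Q| = 8, |R| = 6.
|P∩Q|: x∈[3,4], y∈[5,7] → 1·2 = 2.
|P∩R| = 4.
|Q∩R| = 0.
|P∩Q∩R| = 0.
|P ∪ Q ∪ R| = 112 − 6 + 0 = 106.00.

106.00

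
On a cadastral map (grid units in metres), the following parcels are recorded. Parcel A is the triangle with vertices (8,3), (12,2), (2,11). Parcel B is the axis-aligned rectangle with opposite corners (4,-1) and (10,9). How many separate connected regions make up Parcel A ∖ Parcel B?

2

Parcel A ∖ Parcel B splits into 2 disjoint pieces (area 1.3, area 0.8889).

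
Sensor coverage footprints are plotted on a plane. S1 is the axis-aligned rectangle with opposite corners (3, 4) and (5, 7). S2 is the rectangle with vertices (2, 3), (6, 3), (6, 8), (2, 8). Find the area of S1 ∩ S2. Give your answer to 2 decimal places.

|S1∩S2|: x∈[3,5], y∈[4,7] → 2·3 = 6.

6.00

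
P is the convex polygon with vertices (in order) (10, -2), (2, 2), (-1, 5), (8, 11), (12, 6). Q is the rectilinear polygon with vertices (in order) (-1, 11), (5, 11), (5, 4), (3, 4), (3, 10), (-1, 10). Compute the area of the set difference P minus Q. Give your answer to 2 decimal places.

|P| = 91.5, |P∩Q| = 8.6667.
|P ∖ Q| = |P| − |P∩Q| = 91.5 − 8.6667 = 82.83.

82.83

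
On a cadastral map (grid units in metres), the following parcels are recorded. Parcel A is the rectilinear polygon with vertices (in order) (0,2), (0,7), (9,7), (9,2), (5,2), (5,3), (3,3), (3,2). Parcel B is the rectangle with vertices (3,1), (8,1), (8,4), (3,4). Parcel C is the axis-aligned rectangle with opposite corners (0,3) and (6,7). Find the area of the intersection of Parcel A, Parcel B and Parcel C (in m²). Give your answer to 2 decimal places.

3.00

The intersection is the polygon with vertices (3,3), (3,4), (6,4), (6,3), (5,3).
By the shoelace formula its area is 3.00.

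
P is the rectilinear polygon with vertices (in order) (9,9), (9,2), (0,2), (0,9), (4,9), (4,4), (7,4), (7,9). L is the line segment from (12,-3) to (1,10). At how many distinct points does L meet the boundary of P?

4

The segment meets the boundary at (1.846,9), (4,6.455), (6.077,4), (7.769,2).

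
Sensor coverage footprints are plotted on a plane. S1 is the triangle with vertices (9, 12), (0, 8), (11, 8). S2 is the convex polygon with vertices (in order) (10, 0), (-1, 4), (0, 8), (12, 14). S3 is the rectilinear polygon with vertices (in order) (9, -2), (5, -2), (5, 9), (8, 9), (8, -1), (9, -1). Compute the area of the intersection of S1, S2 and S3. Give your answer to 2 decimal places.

3.00

The intersection is the polygon with vertices (5,8), (5,9), (8,9), (8,8).
By the shoelace formula its area is 3.00.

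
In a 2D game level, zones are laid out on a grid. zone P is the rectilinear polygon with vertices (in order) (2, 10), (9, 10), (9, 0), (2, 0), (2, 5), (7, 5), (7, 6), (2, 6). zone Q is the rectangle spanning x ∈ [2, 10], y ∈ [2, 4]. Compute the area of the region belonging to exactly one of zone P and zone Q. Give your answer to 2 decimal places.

53.00

|zone P| = 65, |zone Q| = 16, |zone P∩zone Q| = 14.
|zone P △ zone Q| = |zone P| + |zone Q| − 2·|zone P∩zone Q| = 65 + 16 − 28 = 53.00.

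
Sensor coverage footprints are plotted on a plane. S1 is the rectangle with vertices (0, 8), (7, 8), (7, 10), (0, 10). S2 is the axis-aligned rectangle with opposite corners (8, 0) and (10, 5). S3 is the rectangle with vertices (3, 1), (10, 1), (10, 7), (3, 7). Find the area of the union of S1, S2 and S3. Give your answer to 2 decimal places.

By inclusion–exclusion:
Individual areas: |S1| = 14, |S2| = 10, |S3| = 42.
|S1∩S2| = 0 (no overlap).
|S1∩S3| = 0 (no overlap).
|S2∩S3|: x∈[8,10], y∈[1,5] → 2·4 = 8.
|S1∩S2∩S3| = 0.
|S1 ∪ S2 ∪ S3| = 66 − 8 + 0 = 58.00.

58.00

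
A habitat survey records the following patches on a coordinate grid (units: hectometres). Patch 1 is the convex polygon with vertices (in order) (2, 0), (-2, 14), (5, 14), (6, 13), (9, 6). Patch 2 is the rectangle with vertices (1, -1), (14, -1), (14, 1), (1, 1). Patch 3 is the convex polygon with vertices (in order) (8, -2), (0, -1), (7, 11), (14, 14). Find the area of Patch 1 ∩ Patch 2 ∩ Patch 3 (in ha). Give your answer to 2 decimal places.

0.73

The intersection is the polygon with vertices (3.167,1), (2,0), (1.714,1).
By the shoelace formula its area is 0.73.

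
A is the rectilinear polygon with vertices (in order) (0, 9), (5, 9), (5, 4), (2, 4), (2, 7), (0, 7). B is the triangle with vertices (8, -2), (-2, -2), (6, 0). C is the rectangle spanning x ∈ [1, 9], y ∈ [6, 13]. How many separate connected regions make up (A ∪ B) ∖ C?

(A ∪ B) ∖ C splits into 3 disjoint pieces (area 2, area 6, area 10).

3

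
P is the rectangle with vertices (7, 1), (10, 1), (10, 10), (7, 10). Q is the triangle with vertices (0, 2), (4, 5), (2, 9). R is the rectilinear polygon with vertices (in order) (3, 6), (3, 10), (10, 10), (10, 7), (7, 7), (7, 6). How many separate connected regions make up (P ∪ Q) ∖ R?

(P ∪ Q) ∖ R splits into 2 disjoint pieces (area 18, area 10.75).

2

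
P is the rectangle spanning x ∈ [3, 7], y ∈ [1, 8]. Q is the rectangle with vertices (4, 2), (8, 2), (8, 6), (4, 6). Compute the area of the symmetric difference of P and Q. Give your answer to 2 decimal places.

20.00

|P∩Q|: x∈[4,7], y∈[2,6] → 3·4 = 12.
|P △ Q| = |P| + |Q| − 2·|P∩Q| = 28 + 16 − 24 = 20.00.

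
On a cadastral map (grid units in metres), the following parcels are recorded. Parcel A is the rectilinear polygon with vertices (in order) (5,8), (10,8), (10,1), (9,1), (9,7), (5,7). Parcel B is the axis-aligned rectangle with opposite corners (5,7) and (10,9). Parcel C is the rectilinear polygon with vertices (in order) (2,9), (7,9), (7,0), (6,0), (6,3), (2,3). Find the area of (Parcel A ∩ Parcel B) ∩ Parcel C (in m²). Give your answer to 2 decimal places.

The region (Parcel A ∩ Parcel B) ∩ Parcel C is the polygon with vertices (5,7), (5,8), (7,8), (7,7).
By the shoelace formula its area is 2.00.

2.00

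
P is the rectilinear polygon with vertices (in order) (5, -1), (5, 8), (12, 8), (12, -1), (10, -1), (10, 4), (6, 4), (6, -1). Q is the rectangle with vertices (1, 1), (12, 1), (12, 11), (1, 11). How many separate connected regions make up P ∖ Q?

P ∖ Q splits into 2 disjoint pieces (area 2, area 4).

2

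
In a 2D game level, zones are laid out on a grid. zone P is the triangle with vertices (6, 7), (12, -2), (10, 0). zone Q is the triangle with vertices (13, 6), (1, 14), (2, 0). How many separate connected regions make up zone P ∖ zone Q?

zone P ∖ zone Q is a single connected region.

1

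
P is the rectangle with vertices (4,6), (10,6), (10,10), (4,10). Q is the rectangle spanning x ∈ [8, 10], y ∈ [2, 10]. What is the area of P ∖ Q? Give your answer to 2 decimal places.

16.00

|P∩Q|: x∈[8,10], y∈[6,10] → 2·4 = 8.
|P| = 24.
|P ∖ Q| = |P| − |P∩Q| = 24 − 8 = 16.00.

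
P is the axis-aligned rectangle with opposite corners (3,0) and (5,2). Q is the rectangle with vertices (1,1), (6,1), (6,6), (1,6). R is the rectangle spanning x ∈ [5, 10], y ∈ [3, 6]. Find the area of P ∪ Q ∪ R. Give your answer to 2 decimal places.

By inclusion–exclusion:
Individual areas: |P| = 4, |Q| = 25, |R| = 15.
|P∩Q|: x∈[3,5], y∈[1,2] → 2·1 = 2.
|P∩R| = 0 (no overlap).
|Q∩R|: x∈[5,6], y∈[3,6] → 1·3 = 3.
|P∩Q∩R| = 0.
|P ∪ Q ∪ R| = 44 − 5 + 0 = 39.00.

39.00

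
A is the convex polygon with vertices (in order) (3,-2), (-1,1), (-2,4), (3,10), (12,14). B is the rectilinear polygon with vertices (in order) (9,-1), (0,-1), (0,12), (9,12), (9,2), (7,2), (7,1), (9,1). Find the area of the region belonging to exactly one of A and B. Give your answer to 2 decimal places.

55.95

|A| = 88.5, |B| = 115, |A∩B| = 73.7771.
|A △ B| = |A| + |B| − 2·|A∩B| = 88.5 + 115 − 147.5542 = 55.95.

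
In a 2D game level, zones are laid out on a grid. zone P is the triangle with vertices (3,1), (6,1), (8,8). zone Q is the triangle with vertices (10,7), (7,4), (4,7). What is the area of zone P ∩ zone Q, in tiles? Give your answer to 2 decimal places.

The intersection is the polygon with vertices (6.889,4.111), (5.917,5.083), (7.286,7), (7.714,7).
By the shoelace formula its area is 2.22.

2.22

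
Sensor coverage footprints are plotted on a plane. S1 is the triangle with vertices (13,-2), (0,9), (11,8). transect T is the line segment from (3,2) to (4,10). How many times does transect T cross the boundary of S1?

The segment meets the boundary at (3.831,8.652), (3.504,6.035).

2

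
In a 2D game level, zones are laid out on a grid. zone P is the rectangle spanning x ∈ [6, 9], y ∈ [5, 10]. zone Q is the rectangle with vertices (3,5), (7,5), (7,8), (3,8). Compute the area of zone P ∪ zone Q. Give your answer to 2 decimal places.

By inclusion–exclusion:
Individual areas: |zone P| = 15, |zone Q| = 12.
|zone P∩zone Q|: x∈[6,7], y∈[5,8] → 1·3 = 3.
|zone P ∪ zone Q| = 27 − 3 = 24.00.

24.00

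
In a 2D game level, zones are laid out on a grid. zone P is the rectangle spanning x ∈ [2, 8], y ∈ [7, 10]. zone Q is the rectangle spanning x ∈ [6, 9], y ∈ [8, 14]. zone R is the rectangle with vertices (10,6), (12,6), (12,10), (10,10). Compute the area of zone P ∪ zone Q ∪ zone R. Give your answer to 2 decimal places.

By inclusion–exclusion:
Individual areas: |zone P| = 18, |zone Q| = 18, |zone R| = 8.
|zone P∩zone Q|: x∈[6,8], y∈[8,10] → 2·2 = 4.
|zone P∩zone R| = 0 (no overlap).
|zone Q∩zone R| = 0 (no overlap).
|zone P∩zone Q∩zone R| = 0.
|zone P ∪ zone Q ∪ zone R| = 44 − 4 + 0 = 40.00.

40.00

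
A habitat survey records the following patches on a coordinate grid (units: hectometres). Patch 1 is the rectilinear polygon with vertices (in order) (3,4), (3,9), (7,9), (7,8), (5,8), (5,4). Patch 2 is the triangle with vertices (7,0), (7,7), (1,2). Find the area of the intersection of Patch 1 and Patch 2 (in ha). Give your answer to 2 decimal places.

1.07

The intersection is the polygon with vertices (5,4), (3.4,4), (5,5.333).
By the shoelace formula its area is 1.07.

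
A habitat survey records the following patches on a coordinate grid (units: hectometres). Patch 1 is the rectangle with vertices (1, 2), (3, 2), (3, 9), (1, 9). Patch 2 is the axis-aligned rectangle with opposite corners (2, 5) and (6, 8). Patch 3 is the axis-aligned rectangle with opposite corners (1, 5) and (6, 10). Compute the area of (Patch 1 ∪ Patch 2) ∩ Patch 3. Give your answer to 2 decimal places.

17.00

The region (Patch 1 ∪ Patch 2) ∩ Patch 3 is the polygon with vertices (1,9), (3,9), (3,8), (6,8), (6,5), (3,5), (1,5).
By the shoelace formula its area is 17.00.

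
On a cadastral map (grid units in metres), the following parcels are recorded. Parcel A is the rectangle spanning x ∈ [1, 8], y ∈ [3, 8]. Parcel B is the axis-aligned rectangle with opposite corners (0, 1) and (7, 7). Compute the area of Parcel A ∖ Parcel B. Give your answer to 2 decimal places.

|Parcel A∩Parcel B|: x∈[1,7], y∈[3,7] → 6·4 = 24.
|Parcel A| = 35.
|Parcel A ∖ Parcel B| = |Parcel A| − |Parcel A∩Parcel B| = 35 − 24 = 11.00.

11.00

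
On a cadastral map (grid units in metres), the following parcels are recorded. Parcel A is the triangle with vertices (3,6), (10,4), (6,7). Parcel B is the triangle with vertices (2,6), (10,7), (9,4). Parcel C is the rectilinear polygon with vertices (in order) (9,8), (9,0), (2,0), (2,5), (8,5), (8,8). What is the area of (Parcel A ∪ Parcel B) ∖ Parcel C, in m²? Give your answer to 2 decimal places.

|Parcel A ∪ Parcel B| = 12.4124.
|(Parcel A ∪ Parcel B) ∩ Parcel C| = 3.5625.
|(Parcel A ∪ Parcel B) ∖ Parcel C| = 12.4124 − 3.5625 = 8.85.

8.85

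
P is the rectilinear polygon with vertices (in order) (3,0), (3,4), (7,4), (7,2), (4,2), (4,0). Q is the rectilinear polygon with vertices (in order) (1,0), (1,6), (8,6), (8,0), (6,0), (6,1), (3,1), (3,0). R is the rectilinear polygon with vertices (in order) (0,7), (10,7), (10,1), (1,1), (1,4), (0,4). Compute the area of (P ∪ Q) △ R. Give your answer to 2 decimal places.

27.00

|P ∪ Q| = 40.
|(P ∪ Q) ∩ R| = 35.
|(P ∪ Q) △ R| = 40 + 57 − 70 = 27.00.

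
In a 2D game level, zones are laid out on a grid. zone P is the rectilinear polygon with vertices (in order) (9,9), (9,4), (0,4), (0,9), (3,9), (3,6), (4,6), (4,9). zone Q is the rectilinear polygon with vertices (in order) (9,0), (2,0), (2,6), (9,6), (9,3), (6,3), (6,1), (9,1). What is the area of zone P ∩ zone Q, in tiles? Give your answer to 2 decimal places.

The intersection is the polygon with vertices (9,4), (2,4), (2,6), (3,6), (4,6), (9,6).
By the shoelace formula its area is 14.00.

14.00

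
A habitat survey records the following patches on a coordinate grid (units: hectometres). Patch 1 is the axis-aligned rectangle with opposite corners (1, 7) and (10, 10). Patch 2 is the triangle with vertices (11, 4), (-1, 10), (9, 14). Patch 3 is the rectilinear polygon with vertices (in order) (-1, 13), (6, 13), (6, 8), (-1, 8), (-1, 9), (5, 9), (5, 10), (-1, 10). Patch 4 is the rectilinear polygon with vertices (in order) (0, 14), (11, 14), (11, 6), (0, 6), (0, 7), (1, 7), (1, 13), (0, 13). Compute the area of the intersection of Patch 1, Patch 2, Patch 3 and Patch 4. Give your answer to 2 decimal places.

5.00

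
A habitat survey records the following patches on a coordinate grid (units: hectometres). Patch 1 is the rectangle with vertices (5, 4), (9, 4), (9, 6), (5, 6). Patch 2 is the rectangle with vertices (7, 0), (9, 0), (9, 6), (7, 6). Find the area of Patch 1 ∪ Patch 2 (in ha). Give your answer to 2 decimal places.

16.00

By inclusion–exclusion:
Individual areas: |Patch 1| = 8, |Patch 2| = 12.
|Patch 1∩Patch 2|: x∈[7,9], y∈[4,6] → 2·2 = 4.
|Patch 1 ∪ Patch 2| = 20 − 4 = 16.00.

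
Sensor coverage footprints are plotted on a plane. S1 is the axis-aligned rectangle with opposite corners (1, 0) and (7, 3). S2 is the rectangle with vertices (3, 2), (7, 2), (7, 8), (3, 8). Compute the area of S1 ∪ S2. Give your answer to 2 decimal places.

By inclusion–exclusion:
Individual areas: |S1| = 18, |S2| = 24.
|S1∩S2|: x∈[3,7], y∈[2,3] → 4·1 = 4.
|S1 ∪ S2| = 42 − 4 = 38.00.

38.00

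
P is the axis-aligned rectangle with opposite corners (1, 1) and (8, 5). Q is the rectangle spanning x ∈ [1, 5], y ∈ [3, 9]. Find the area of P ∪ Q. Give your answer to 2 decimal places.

By inclusion–exclusion:
Individual areas: |P| = 28, |Q| = 24.
|P∩Q|: x∈[1,5], y∈[3,5] → 4·2 = 8.
|P ∪ Q| = 52 − 8 = 44.00.

44.00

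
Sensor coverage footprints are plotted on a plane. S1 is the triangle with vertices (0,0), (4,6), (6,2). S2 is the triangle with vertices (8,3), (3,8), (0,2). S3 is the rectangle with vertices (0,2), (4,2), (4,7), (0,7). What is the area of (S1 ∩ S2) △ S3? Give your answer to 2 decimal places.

|S1 ∩ S2| = 7.3369.
|(S1 ∩ S2) ∩ S3| = 4.4545.
|(S1 ∩ S2) △ S3| = 7.3369 + 20 − 8.9091 = 18.43.

18.43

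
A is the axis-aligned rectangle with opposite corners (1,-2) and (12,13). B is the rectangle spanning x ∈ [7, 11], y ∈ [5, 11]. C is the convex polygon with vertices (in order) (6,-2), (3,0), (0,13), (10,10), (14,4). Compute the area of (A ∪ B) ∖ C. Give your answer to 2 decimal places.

53.02

|A ∪ B| = 165.
|(A ∪ B) ∩ C| = 111.9833.
|(A ∪ B) ∖ C| = 165 − 111.9833 = 53.02.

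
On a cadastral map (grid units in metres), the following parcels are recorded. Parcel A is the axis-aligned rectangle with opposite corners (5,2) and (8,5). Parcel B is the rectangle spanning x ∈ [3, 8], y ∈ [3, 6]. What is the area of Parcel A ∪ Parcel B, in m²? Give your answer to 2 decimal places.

By inclusion–exclusion:
Individual areas: |Parcel A| = 9, |Parcel B| = 15.
|Parcel A∩Parcel B|: x∈[5,8], y∈[3,5] → 3·2 = 6.
|Parcel A ∪ Parcel B| = 24 − 6 = 18.00.

18.00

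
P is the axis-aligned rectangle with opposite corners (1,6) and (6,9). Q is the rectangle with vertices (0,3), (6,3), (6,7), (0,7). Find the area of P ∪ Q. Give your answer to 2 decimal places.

34.00

By inclusion–exclusion:
Individual areas: |P| = 15, |Q| = 24.
|P∩Q|: x∈[1,6], y∈[6,7] → 5·1 = 5.
|P ∪ Q| = 39 − 5 = 34.00.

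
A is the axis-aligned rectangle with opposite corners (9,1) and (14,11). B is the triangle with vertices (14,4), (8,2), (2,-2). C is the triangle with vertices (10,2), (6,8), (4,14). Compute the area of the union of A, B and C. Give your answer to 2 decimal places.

59.67

By inclusion–exclusion:
Individual areas: |A| = 50, |B| = 6, |C| = 6.
|A∩B| = 2.0833.
|A∩C| = 0.25.
|B∩C| = 0.026.
|A∩B∩C| = 0.026.
|A ∪ B ∪ C| = 62 − 2.3593 + 0.026 = 59.67.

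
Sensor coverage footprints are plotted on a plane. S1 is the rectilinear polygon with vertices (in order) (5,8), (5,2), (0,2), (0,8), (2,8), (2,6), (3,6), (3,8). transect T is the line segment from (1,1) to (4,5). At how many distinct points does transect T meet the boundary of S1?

The segment meets the boundary at (1.75,2).

1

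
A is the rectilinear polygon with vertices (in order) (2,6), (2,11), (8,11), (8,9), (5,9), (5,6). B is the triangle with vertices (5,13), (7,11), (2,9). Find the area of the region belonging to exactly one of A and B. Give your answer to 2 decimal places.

|A| = 21, |B| = 7, |A∩B| = 3.5.
|A △ B| = |A| + |B| − 2·|A∩B| = 21 + 7 − 7 = 21.00.

21.00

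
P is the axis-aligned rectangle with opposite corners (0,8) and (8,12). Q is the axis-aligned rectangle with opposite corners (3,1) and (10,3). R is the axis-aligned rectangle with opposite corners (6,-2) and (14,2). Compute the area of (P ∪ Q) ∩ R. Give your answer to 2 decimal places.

The region (P ∪ Q) ∩ R is the polygon with vertices (10,1), (6,1), (6,2), (10,2).
By the shoelace formula its area is 4.00.

4.00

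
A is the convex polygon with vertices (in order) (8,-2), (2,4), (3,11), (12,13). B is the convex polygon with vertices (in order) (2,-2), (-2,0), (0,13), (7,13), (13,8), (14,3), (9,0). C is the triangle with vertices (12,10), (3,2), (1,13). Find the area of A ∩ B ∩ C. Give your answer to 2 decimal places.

46.88

The intersection is the polygon with vertices (3,11), (5.939,11.653), (9.919,10.568), (11.091,9.591), (10.951,9.068), (3.529,2.471), (2.778,3.222), (2.28,5.96).
By the shoelace formula its area is 46.88.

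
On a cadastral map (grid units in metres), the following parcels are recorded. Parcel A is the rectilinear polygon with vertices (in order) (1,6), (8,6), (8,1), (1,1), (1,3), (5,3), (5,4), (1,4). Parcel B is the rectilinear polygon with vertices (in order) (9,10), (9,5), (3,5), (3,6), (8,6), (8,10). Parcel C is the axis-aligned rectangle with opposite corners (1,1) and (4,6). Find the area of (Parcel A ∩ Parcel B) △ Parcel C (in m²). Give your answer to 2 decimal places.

|Parcel A ∩ Parcel B| = 5.
|(Parcel A ∩ Parcel B) ∩ Parcel C| = 1.
|(Parcel A ∩ Parcel B) △ Parcel C| = 5 + 15 − 2 = 18.00.

18.00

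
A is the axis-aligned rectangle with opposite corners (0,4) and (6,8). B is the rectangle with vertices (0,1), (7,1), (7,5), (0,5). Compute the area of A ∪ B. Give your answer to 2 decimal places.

46.00

By inclusion–exclusion:
Individual areas: |A| = 24, |B| = 28.
|A∩B|: x∈[0,6], y∈[4,5] → 6·1 = 6.
|A ∪ B| = 52 − 6 = 46.00.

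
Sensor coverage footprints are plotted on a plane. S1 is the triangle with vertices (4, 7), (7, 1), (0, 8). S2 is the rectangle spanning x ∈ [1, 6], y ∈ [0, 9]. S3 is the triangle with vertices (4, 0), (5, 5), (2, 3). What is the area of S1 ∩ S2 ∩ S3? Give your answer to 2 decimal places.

0.87

The intersection is the polygon with vertices (3.8,4.2), (5,5), (4.667,3.333).
By the shoelace formula its area is 0.87.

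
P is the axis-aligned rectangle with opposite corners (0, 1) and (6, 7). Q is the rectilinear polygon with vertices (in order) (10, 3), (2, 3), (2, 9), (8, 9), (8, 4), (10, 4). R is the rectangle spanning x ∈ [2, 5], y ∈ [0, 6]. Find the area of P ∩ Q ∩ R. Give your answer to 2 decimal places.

The intersection is the polygon with vertices (2,3), (2,6), (5,6), (5,3).
By the shoelace formula its area is 9.00.

9.00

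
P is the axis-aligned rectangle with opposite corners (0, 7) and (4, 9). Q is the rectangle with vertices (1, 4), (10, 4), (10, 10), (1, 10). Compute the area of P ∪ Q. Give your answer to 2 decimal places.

56.00

By inclusion–exclusion:
Individual areas: |P| = 8, |Q| = 54.
|P∩Q|: x∈[1,4], y∈[7,9] → 3·2 = 6.
|P ∪ Q| = 62 − 6 = 56.00.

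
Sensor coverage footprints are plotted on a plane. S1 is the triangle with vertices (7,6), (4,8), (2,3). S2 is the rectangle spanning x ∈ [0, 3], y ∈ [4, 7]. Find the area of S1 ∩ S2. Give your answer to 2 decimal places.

0.45

The intersection is the polygon with vertices (3,5.5), (3,4), (2.4,4).
By the shoelace formula its area is 0.45.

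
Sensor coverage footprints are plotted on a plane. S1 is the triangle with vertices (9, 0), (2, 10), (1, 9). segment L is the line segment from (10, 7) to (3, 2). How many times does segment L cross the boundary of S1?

The segment meets the boundary at (5.583,3.845), (6.067,4.19).

2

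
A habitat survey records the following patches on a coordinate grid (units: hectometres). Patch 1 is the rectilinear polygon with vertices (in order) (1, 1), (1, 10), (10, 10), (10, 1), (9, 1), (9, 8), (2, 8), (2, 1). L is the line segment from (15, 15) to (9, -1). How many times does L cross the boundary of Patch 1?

The segment meets the boundary at (9.75,1), (10,1.667).

2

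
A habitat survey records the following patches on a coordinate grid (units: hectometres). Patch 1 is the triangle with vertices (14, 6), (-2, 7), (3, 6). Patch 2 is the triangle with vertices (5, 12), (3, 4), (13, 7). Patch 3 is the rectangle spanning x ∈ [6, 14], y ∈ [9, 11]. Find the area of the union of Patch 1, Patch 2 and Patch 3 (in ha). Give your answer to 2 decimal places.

By inclusion–exclusion:
Individual areas: |Patch 1| = 5.5, |Patch 2| = 37, |Patch 3| = 16.
|Patch 1∩Patch 2| = 2.9067.
|Patch 1∩Patch 3| = 0.
|Patch 2∩Patch 3| = 4.4.
|Patch 1∩Patch 2∩Patch 3| = 0.
|Patch 1 ∪ Patch 2 ∪ Patch 3| = 58.5 − 7.3067 + 0 = 51.19.

51.19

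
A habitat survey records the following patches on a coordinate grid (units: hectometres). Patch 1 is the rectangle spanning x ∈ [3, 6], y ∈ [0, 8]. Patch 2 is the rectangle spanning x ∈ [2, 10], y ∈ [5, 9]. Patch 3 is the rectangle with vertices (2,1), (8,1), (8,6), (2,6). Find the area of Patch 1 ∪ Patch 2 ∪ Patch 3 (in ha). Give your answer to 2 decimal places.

By inclusion–exclusion:
Individual areas: |Patch 1| = 24, |Patch 2| = 32, |Patch 3| = 30.
|Patch 1∩Patch 2|: x∈[3,6], y∈[5,8] → 3·3 = 9.
|Patch 1∩Patch 3|: x∈[3,6], y∈[1,6] → 3·5 = 15.
|Patch 2∩Patch 3|: x∈[2,8], y∈[5,6] → 6·1 = 6.
|Patch 1∩Patch 2∩Patch 3| = 3.
|Patch 1 ∪ Patch 2 ∪ Patch 3| = 86 − 30 + 3 = 59.00.

59.00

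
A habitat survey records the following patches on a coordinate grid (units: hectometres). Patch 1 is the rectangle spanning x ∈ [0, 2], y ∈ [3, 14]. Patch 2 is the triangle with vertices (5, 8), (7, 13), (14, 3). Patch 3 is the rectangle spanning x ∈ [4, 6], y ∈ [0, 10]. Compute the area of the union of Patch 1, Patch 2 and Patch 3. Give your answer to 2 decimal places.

68.02

By inclusion–exclusion:
Individual areas: |Patch 1| = 22, |Patch 2| = 27.5, |Patch 3| = 20.
|Patch 1∩Patch 2| = 0.
|Patch 1∩Patch 3| = 0 (no overlap).
|Patch 2∩Patch 3| = 1.4778.
|Patch 1∩Patch 2∩Patch 3| = 0.
|Patch 1 ∪ Patch 2 ∪ Patch 3| = 69.5 − 1.4778 + 0 = 68.02.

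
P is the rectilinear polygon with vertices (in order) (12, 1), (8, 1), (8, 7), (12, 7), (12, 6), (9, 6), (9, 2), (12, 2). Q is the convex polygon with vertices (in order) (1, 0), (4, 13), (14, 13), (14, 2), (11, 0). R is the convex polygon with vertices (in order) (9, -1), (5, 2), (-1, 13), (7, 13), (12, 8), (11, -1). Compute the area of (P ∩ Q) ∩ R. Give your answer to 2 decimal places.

The region (P ∩ Q) ∩ R is the polygon with vertices (8,7), (11.889,7), (11.778,6), (9,6), (9,2), (11.333,2), (11.222,1), (8,1).
By the shoelace formula its area is 11.11.

11.11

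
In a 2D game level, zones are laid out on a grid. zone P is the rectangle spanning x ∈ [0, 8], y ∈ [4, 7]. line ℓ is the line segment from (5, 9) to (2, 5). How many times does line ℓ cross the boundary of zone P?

The segment meets the boundary at (3.5,7).

1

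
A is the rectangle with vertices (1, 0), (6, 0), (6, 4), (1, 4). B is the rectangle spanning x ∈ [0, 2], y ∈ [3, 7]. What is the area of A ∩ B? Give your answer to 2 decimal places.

1.00

|A∩B|: x∈[1,2], y∈[3,4] → 1·1 = 1.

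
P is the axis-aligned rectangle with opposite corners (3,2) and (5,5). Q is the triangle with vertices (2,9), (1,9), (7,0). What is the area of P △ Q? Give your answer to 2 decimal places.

|P| = 6, |Q| = 4.5, |P∩Q| = 0.7889.
|P △ Q| = |P| + |Q| − 2·|P∩Q| = 6 + 4.5 − 1.5778 = 8.92.

8.92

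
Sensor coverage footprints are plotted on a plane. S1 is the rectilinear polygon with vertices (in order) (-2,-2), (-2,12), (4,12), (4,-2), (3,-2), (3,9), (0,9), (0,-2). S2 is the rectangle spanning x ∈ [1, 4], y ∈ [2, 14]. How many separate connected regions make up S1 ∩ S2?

1

S1 ∩ S2 is a single connected region.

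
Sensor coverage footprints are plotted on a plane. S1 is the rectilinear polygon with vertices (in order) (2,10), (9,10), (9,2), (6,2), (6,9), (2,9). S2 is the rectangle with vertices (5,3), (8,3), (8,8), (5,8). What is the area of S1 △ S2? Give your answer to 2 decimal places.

|S1| = 28, |S2| = 15, |S1∩S2| = 10.
|S1 △ S2| = |S1| + |S2| − 2·|S1∩S2| = 28 + 15 − 20 = 23.00.

23.00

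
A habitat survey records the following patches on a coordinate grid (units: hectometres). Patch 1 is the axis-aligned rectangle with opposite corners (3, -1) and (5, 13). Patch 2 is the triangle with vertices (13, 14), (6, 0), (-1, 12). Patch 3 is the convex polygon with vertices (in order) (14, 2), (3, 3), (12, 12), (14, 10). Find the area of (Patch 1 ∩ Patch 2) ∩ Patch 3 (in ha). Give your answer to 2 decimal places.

1.61

The region (Patch 1 ∩ Patch 2) ∩ Patch 3 is the polygon with vertices (3.789,3.789), (5,5), (5,2.818), (4.32,2.88).
By the shoelace formula its area is 1.61.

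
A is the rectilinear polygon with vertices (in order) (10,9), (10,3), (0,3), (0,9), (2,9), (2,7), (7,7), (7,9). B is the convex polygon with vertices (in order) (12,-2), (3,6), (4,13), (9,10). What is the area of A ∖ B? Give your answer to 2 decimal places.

22.26

|A| = 50, |A∩B| = 27.7411.
|A ∖ B| = |A| − |A∩B| = 50 − 27.7411 = 22.26.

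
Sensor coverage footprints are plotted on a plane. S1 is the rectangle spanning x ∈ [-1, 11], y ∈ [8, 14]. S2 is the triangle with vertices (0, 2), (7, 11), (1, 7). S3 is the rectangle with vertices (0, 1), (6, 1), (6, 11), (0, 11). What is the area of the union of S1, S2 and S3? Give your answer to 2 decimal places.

114.00

By inclusion–exclusion:
Individual areas: |S1| = 72, |S2| = 13, |S3| = 60.
|S1∩S2| = 3.25.
|S1∩S3|: x∈[0,6], y∈[8,11] → 6·3 = 18.
|S2∩S3| = 12.6905.
|S1∩S2∩S3| = 2.9405.
|S1 ∪ S2 ∪ S3| = 145 − 33.9405 + 2.9405 = 114.00.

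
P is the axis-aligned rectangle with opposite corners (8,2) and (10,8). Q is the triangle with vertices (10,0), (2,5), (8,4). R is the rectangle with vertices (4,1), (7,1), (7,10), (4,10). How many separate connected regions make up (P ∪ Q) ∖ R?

(P ∪ Q) ∖ R splits into 2 disjoint pieces (area 16.2708, area 0.9167).

2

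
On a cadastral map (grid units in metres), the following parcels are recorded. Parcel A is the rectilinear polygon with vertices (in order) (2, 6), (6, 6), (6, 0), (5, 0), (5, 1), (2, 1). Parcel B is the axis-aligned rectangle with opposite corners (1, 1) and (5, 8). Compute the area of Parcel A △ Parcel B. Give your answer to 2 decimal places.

|Parcel A| = 21, |Parcel B| = 28, |Parcel A∩Parcel B| = 15.
|Parcel A △ Parcel B| = |Parcel A| + |Parcel B| − 2·|Parcel A∩Parcel B| = 21 + 28 − 30 = 19.00.

19.00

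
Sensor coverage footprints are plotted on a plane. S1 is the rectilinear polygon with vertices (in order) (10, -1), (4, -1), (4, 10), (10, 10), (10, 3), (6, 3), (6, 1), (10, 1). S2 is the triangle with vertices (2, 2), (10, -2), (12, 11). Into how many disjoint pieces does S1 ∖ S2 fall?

S1 ∖ S2 splits into 2 disjoint pieces (area 4, area 21).

2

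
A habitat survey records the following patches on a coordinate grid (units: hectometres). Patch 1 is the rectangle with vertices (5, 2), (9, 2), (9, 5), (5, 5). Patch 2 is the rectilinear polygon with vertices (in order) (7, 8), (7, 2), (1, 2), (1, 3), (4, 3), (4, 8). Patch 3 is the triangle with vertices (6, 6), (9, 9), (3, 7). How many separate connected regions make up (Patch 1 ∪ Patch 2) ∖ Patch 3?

(Patch 1 ∪ Patch 2) ∖ Patch 3 splits into 2 disjoint pieces (area 22.1667, area 0.6667).

2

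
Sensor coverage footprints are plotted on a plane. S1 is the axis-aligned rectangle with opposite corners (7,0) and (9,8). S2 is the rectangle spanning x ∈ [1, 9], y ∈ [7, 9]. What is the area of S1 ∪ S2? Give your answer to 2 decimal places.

By inclusion–exclusion:
Individual areas: |S1| = 16, |S2| = 16.
|S1∩S2|: x∈[7,9], y∈[7,8] → 2·1 = 2.
|S1 ∪ S2| = 32 − 2 = 30.00.

30.00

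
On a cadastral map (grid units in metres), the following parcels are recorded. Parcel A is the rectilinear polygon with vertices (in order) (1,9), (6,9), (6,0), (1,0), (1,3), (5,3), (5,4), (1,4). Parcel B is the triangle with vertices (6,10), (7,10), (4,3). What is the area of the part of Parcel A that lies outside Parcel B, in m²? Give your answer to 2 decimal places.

|Parcel A| = 41, |Parcel A∩Parcel B| = 2.119.
|Parcel A ∖ Parcel B| = |Parcel A| − |Parcel A∩Parcel B| = 41 − 2.119 = 38.88.

38.88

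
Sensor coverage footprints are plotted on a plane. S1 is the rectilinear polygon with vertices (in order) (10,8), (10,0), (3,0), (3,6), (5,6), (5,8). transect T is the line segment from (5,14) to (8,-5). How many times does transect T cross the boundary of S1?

2

The segment meets the boundary at (7.211,0), (5.947,8).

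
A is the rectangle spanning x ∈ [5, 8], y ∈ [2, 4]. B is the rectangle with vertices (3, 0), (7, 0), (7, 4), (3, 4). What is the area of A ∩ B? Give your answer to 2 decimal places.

|A∩B|: x∈[5,7], y∈[2,4] → 2·2 = 4.

4.00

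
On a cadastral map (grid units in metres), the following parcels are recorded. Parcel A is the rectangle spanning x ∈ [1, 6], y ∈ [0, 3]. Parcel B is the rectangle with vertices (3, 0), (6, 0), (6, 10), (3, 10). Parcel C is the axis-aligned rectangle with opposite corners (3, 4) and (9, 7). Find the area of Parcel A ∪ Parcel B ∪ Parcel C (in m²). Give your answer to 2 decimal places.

45.00

By inclusion–exclusion:
Individual areas: |Parcel A| = 15, |Parcel B| = 30, |Parcel C| = 18.
|Parcel A∩Parcel B|: x∈[3,6], y∈[0,3] → 3·3 = 9.
|Parcel A∩Parcel C| = 0 (no overlap).
|Parcel B∩Parcel C|: x∈[3,6], y∈[4,7] → 3·3 = 9.
|Parcel A∩Parcel B∩Parcel C| = 0.
|Parcel A ∪ Parcel B ∪ Parcel C| = 63 − 18 + 0 = 45.00.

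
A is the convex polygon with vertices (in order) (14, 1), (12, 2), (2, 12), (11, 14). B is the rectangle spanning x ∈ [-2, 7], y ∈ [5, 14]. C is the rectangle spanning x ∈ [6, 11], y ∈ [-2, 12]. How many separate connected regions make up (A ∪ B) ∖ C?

1

(A ∪ B) ∖ C is a single connected region.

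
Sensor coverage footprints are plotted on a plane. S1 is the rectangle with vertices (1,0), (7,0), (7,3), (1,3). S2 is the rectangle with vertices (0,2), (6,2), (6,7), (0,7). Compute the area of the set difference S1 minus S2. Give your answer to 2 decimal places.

13.00

|S1∩S2|: x∈[1,6], y∈[2,3] → 5·1 = 5.
|S1| = 18.
|S1 ∖ S2| = |S1| − |S1∩S2| = 18 − 5 = 13.00.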